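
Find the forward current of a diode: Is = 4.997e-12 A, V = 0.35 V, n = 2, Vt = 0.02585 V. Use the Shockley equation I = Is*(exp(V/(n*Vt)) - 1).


Step 1: V/(n*Vt) = 0.35/(2*0.02585) = 6.7698
Step 2: exp(6.7698) = 8.7114e+02
Step 3: I = 4.997e-12 * (8.7114e+02 - 1) = 4.35e-09 A

4.35e-09


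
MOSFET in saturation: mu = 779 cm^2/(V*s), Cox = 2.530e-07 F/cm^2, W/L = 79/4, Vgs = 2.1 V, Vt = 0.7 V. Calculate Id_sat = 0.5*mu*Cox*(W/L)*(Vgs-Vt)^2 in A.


Step 1: Overdrive voltage Vov = Vgs - Vt = 2.1 - 0.7 = 1.4 V
Step 2: W/L = 79/4 = 19.75
Step 3: Id = 0.5 * 779 * 2.530e-07 * 19.75 * 1.4^2
Step 4: Id = 3.81e-03 A

3.81e-03


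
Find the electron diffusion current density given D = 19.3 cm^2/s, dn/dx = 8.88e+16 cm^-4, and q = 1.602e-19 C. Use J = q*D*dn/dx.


Step 1: J = q * D * (dn/dx)
Step 2: J = 1.602e-19 * 19.3 * 8.88e+16
Step 3: J = 2.75e-01 A/cm^2

2.75e-01


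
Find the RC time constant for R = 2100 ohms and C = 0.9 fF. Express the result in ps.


Step 1: tau = R * C
Step 2: tau = 2100 * 0.9 fF = 2100 * 9.0e-16 F
Step 3: tau = 1.89e-12 s = 1.89 ps

1.89


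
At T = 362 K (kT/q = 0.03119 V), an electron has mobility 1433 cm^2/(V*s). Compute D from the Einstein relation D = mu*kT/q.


Step 1: D = mu * (kT/q)
Step 2: D = 1433 * 0.03119
Step 3: D = 44.7 cm^2/s

44.7


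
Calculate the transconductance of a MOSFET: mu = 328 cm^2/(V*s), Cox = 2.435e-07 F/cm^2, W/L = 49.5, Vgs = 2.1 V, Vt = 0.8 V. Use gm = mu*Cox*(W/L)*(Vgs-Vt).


Step 1: Vov = Vgs - Vt = 2.1 - 0.8 = 1.3 V
Step 2: gm = mu * Cox * (W/L) * Vov
Step 3: gm = 328 * 2.435e-07 * 49.5 * 1.3 = 5.14e-03 S

5.14e-03


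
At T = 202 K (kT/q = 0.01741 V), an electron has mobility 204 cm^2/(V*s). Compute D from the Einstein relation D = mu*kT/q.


Step 1: D = mu * (kT/q)
Step 2: D = 204 * 0.01741
Step 3: D = 3.55 cm^2/s

3.55


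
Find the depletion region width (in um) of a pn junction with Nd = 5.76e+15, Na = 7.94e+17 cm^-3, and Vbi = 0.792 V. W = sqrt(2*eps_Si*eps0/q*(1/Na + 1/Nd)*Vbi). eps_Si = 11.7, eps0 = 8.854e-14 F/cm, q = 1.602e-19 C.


Step 1: 1/Na + 1/Nd = 1/7.94e+17 + 1/5.76e+15 = 1.74871e-16
Step 2: 2*eps*eps0/q = 2*11.7*8.854e-14/1.602e-19 = 1.293281e+07
Step 3: W^2 = 1.293281e+07 * 1.74871e-16 * 0.792 = 1.79117e-09
Step 4: W = sqrt(1.79117e-09) = 4.232e-05 cm = 0.4232 um

0.4232


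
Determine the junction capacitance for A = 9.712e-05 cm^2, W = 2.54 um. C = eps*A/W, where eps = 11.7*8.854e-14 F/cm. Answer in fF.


Step 1: eps_Si = 11.7 * 8.854e-14 = 1.035918e-12 F/cm
Step 2: W in cm = 2.54 * 1e-4 = 2.54e-04 cm
Step 3: C = 1.035918e-12 * 9.712e-05 / 2.54e-04 = 3.960959e-13 F
Step 4: C = 396.1 fF

396.1


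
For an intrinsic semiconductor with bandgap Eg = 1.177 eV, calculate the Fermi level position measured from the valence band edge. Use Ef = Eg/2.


Step 1: For an intrinsic semiconductor, the Fermi level sits at midgap.
Step 2: Ef = Eg / 2 = 1.177 / 2 = 0.5885 eV

0.5885


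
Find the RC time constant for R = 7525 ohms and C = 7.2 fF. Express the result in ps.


Step 1: tau = R * C
Step 2: tau = 7525 * 7.2 fF = 7525 * 7.2e-15 F
Step 3: tau = 5.418e-11 s = 54.18 ps

54.18


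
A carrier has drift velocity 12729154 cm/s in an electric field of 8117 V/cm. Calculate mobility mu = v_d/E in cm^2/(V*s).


Step 1: mu = v_d / E
Step 2: mu = 12729154 / 8117
Step 3: mu = 1568.21 cm^2/(V*s)

1568.21


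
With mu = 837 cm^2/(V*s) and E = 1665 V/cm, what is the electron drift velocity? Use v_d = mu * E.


Step 1: v_d = mu * E
Step 2: v_d = 837 * 1665 = 1393605
Step 3: v_d = 1.39e+06 cm/s

1.39e+06


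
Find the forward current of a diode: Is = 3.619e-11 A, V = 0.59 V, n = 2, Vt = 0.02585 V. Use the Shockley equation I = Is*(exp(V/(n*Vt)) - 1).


Step 1: V/(n*Vt) = 0.59/(2*0.02585) = 11.4120
Step 2: exp(11.4120) = 9.0400e+04
Step 3: I = 3.619e-11 * (9.0400e+04 - 1) = 3.27e-06 A

3.27e-06


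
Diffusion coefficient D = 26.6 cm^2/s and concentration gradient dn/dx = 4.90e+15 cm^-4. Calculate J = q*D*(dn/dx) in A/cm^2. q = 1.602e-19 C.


Step 1: J = q * D * (dn/dx)
Step 2: J = 1.602e-19 * 26.6 * 4.90e+15
Step 3: J = 2.09e-02 A/cm^2

2.09e-02


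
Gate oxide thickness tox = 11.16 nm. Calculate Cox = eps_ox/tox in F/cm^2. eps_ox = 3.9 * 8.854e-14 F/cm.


Step 1: eps_ox = 3.9 * 8.854e-14 = 3.45306e-13 F/cm
Step 2: tox in cm = 11.16 nm * 1e-7 = 1.1160e-06 cm
Step 3: Cox = 3.45306e-13 / 1.1160e-06 = 3.09e-07 F/cm^2

3.09e-07


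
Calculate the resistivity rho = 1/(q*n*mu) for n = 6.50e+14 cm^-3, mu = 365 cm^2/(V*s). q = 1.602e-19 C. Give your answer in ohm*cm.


Step 1: sigma = q * n * mu = 1.602e-19 * 6.50e+14 * 365 = 3.80075e-02 S/cm
Step 2: rho = 1 / sigma = 1 / 3.80075e-02 = 26.31 ohm*cm

26.31


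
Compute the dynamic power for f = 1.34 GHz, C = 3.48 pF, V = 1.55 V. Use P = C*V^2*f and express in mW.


Step 1: V^2 = 1.55^2 = 2.4025 V^2
Step 2: P = C*V^2*f = 3.48e-12 F * 2.4025 * 1.34e9 Hz
Step 3: P = 1.1203338e-02 W
Step 4: P = 11.203 mW

11.203


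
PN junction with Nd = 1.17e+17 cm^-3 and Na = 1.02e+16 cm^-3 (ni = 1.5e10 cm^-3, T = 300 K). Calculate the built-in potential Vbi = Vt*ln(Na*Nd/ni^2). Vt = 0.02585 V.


Step 1: Compute Na*Nd/ni^2 = 1.02e+16 * 1.17e+17 / (1.5e10)^2 = 5.3040e+12
Step 2: ln(5.3040e+12) = 29.2995
Step 3: Vbi = 0.02585 * 29.2995 = 0.757 V

0.757


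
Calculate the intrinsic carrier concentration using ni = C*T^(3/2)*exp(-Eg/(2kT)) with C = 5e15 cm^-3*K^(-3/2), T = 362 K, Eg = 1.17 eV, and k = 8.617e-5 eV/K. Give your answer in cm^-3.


Step 1: Compute kT = 8.617e-5 * 362 = 0.03119354 eV
Step 2: Exponent = -Eg/(2kT) = -1.17/(2*0.03119354) = -18.75388
Step 3: T^(3/2) = 362^1.5 = 6887.52
Step 4: ni = 5e15 * 6887.52 * exp(-18.75388) = 2.47e+11 cm^-3

2.47e+11


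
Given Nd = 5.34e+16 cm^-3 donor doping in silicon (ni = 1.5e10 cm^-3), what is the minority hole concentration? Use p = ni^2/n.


Step 1: Since Nd >> ni, n ≈ Nd = 5.34e+16 cm^-3
Step 2: p = ni^2 / n = (1.5e10)^2 / 5.34e+16
Step 3: p = 2.25e20 / 5.34e+16 = 4.21e+03 cm^-3

4.21e+03


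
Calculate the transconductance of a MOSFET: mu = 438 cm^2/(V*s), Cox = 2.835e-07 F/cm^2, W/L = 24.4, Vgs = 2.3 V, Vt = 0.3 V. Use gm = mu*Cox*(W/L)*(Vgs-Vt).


Step 1: Vov = Vgs - Vt = 2.3 - 0.3 = 2.0 V
Step 2: gm = mu * Cox * (W/L) * Vov
Step 3: gm = 438 * 2.835e-07 * 24.4 * 2.0 = 6.06e-03 S

6.06e-03


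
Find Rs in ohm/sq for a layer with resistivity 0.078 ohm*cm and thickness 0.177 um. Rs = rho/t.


Step 1: Convert thickness to cm: t = 0.177 um = 1.7700e-05 cm
Step 2: Rs = rho / t = 0.078 / 1.7700e-05
Step 3: Rs = 4406.8 ohm/sq

4406.8


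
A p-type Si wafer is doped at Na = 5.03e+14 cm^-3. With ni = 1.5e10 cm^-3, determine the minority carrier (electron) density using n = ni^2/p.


Step 1: Majority hole concentration p ≈ Na = 5.03e+14 cm^-3
Step 2: n = ni^2 / Na = (1.5e10)^2 / 5.03e+14
Step 3: n = 4.47e+05 cm^-3

4.47e+05


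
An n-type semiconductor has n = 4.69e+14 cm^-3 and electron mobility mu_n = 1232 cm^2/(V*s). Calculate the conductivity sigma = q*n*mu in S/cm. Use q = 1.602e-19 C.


Step 1: sigma = q * n * mu
Step 2: sigma = 1.602e-19 * 4.69e+14 * 1232
Step 3: sigma = 9.256e-02 S/cm

9.256e-02


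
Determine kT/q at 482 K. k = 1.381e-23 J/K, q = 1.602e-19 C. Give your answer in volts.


Step 1: kT = 1.381e-23 * 482 = 6.65642e-21 J
Step 2: Vt = kT/q = 6.65642e-21 / 1.602e-19
Step 3: Vt = 0.04155 V

0.04155


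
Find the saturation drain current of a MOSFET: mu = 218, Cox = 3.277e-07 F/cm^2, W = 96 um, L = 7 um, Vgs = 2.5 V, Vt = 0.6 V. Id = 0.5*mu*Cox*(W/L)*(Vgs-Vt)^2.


Step 1: Overdrive voltage Vov = Vgs - Vt = 2.5 - 0.6 = 1.9 V
Step 2: W/L = 96/7 = 13.7143
Step 3: Id = 0.5 * 218 * 3.277e-07 * 13.7143 * 1.9^2
Step 4: Id = 1.77e-03 A

1.77e-03


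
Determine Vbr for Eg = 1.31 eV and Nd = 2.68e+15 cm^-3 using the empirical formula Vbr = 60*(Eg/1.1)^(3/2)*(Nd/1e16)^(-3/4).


Step 1: Eg/1.1 = 1.31/1.1 = 1.190909
Step 2: (Eg/1.1)^1.5 = 1.190909^1.5 = 1.299624
Step 3: (Nd/1e16)^(-0.75) = (0.268)^(-0.75) = 2.684719
Step 4: Vbr = 60 * 1.299624 * 2.684719 = 209.3 V

209.3


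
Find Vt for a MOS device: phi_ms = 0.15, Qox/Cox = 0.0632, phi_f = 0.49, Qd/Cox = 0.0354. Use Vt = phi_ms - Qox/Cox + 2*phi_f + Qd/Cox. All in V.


Step 1: Vt = phi_ms - Qox/Cox + 2*phi_f + Qd/Cox
Step 2: Vt = 0.15 - 0.0632 + 2*0.49 + 0.0354
Step 3: Vt = 0.15 - 0.0632 + 0.98 + 0.0354
Step 4: Vt = 1.1022 V

1.1022


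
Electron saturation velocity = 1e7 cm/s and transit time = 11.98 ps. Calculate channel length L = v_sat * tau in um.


Step 1: tau in seconds = 11.98 ps * 1e-12 = 1.1980e-11 s
Step 2: L = v_sat * tau = 1e7 * 1.1980e-11 = 1.1980e-04 cm
Step 3: L in um = 1.1980e-04 * 1e4 = 1.198 um

1.198


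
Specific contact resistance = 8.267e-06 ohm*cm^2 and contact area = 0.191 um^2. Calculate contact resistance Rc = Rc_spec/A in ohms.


Step 1: Convert area to cm^2: 0.191 um^2 = 1.9100e-09 cm^2
Step 2: Rc = Rc_spec / A = 8.267e-06 / 1.9100e-09
Step 3: Rc = 4.33e+03 ohms

4.33e+03


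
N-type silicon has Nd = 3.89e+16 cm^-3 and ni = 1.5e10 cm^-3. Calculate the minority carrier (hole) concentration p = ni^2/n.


Step 1: Since Nd >> ni, n ≈ Nd = 3.89e+16 cm^-3
Step 2: p = ni^2 / n = (1.5e10)^2 / 3.89e+16
Step 3: p = 2.25e20 / 3.89e+16 = 5.78e+03 cm^-3

5.78e+03


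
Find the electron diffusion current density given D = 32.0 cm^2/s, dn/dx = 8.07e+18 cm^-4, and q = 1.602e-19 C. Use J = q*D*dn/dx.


Step 1: J = q * D * (dn/dx)
Step 2: J = 1.602e-19 * 32.0 * 8.07e+18
Step 3: J = 4.14e+01 A/cm^2

4.14e+01


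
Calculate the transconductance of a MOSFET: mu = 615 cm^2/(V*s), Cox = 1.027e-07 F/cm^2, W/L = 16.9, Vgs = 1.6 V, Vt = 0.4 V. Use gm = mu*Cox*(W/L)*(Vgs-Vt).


Step 1: Vov = Vgs - Vt = 1.6 - 0.4 = 1.2 V
Step 2: gm = mu * Cox * (W/L) * Vov
Step 3: gm = 615 * 1.027e-07 * 16.9 * 1.2 = 1.28e-03 S

1.28e-03


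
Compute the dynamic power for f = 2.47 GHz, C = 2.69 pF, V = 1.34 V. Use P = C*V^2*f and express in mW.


Step 1: V^2 = 1.34^2 = 1.7956 V^2
Step 2: P = C*V^2*f = 2.69e-12 F * 1.7956 * 2.47e9 Hz
Step 3: P = 1.193050508e-02 W
Step 4: P = 11.931 mW

11.931


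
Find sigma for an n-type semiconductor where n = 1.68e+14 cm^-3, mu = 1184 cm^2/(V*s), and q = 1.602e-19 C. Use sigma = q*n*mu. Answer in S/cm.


Step 1: sigma = q * n * mu
Step 2: sigma = 1.602e-19 * 1.68e+14 * 1184
Step 3: sigma = 3.187e-02 S/cm

3.187e-02


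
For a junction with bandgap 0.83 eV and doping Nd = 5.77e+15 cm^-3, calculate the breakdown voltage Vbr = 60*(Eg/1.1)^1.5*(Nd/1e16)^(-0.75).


Step 1: Eg/1.1 = 0.83/1.1 = 0.754545
Step 2: (Eg/1.1)^1.5 = 0.754545^1.5 = 0.655432
Step 3: (Nd/1e16)^(-0.75) = (0.577)^(-0.75) = 1.510491
Step 4: Vbr = 60 * 0.655432 * 1.510491 = 59.4 V

59.4


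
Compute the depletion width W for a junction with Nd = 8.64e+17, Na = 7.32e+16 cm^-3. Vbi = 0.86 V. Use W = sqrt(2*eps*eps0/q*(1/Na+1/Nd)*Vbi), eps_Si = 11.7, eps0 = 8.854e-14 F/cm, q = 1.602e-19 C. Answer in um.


Step 1: 1/Na + 1/Nd = 1/7.32e+16 + 1/8.64e+17 = 1.48186e-17
Step 2: 2*eps*eps0/q = 2*11.7*8.854e-14/1.602e-19 = 1.293281e+07
Step 3: W^2 = 1.293281e+07 * 1.48186e-17 * 0.86 = 1.64816e-10
Step 4: W = sqrt(1.64816e-10) = 1.284e-05 cm = 0.1284 um

0.1284


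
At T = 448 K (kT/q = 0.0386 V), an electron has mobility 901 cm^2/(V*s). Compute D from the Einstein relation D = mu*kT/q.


Step 1: D = mu * (kT/q)
Step 2: D = 901 * 0.0386
Step 3: D = 34.78 cm^2/s

34.78


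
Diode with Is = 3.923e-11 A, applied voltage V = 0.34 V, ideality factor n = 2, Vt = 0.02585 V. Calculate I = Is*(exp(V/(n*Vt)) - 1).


Step 1: V/(n*Vt) = 0.34/(2*0.02585) = 6.5764
Step 2: exp(6.5764) = 7.1795e+02
Step 3: I = 3.923e-11 * (7.1795e+02 - 1) = 2.81e-08 A

2.81e-08


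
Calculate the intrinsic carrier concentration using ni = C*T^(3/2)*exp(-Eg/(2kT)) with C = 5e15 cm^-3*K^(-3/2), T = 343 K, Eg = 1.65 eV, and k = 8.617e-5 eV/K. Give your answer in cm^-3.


Step 1: Compute kT = 8.617e-5 * 343 = 0.02955631 eV
Step 2: Exponent = -Eg/(2kT) = -1.65/(2*0.02955631) = -27.91282
Step 3: T^(3/2) = 343^1.5 = 6352.45
Step 4: ni = 5e15 * 6352.45 * exp(-27.91282) = 2.40e+07 cm^-3

2.40e+07


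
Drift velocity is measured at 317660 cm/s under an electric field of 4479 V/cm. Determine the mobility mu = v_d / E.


Step 1: mu = v_d / E
Step 2: mu = 317660 / 4479
Step 3: mu = 70.92 cm^2/(V*s)

70.92


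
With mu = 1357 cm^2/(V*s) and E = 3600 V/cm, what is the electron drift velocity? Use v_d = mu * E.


Step 1: v_d = mu * E
Step 2: v_d = 1357 * 3600 = 4885200
Step 3: v_d = 4.89e+06 cm/s

4.89e+06


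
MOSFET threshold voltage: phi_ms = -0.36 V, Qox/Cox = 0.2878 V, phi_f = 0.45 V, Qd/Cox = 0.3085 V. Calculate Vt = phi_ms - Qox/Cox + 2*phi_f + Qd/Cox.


Step 1: Vt = phi_ms - Qox/Cox + 2*phi_f + Qd/Cox
Step 2: Vt = -0.36 - 0.2878 + 2*0.45 + 0.3085
Step 3: Vt = -0.36 - 0.2878 + 0.9 + 0.3085
Step 4: Vt = 0.5607 V

0.5607


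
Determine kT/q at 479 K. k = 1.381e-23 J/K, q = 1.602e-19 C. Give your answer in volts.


Step 1: kT = 1.381e-23 * 479 = 6.61499e-21 J
Step 2: Vt = kT/q = 6.61499e-21 / 1.602e-19
Step 3: Vt = 0.04129 V

0.04129


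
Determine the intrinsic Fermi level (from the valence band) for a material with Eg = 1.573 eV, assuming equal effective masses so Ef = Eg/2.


Step 1: For an intrinsic semiconductor, the Fermi level sits at midgap.
Step 2: Ef = Eg / 2 = 1.573 / 2 = 0.7865 eV

0.7865


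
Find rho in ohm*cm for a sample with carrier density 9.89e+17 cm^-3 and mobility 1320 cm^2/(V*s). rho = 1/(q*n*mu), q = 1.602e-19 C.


Step 1: sigma = q * n * mu = 1.602e-19 * 9.89e+17 * 1320 = 2.09138e+02 S/cm
Step 2: rho = 1 / sigma = 1 / 2.09138e+02 = 0.004782 ohm*cm

0.004782


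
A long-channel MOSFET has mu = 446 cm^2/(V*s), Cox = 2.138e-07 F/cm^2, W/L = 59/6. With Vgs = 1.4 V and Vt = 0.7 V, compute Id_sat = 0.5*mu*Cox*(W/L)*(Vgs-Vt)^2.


Step 1: Overdrive voltage Vov = Vgs - Vt = 1.4 - 0.7 = 0.7 V
Step 2: W/L = 59/6 = 9.83333
Step 3: Id = 0.5 * 446 * 2.138e-07 * 9.83333 * 0.7^2
Step 4: Id = 2.30e-04 A

2.30e-04


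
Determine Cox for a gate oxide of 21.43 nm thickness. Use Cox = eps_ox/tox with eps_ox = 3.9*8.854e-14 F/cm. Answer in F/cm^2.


Step 1: eps_ox = 3.9 * 8.854e-14 = 3.45306e-13 F/cm
Step 2: tox in cm = 21.43 nm * 1e-7 = 2.1430e-06 cm
Step 3: Cox = 3.45306e-13 / 2.1430e-06 = 1.61e-07 F/cm^2

1.61e-07


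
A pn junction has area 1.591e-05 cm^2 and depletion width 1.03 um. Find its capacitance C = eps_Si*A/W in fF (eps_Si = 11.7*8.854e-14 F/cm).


Step 1: eps_Si = 11.7 * 8.854e-14 = 1.035918e-12 F/cm
Step 2: W in cm = 1.03 * 1e-4 = 1.03e-04 cm
Step 3: C = 1.035918e-12 * 1.591e-05 / 1.03e-04 = 1.600141e-13 F
Step 4: C = 160.01 fF

160.01


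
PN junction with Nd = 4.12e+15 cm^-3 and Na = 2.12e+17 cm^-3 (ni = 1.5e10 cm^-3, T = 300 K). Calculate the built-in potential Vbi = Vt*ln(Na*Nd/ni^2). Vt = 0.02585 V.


Step 1: Compute Na*Nd/ni^2 = 2.12e+17 * 4.12e+15 / (1.5e10)^2 = 3.8820e+12
Step 2: ln(3.8820e+12) = 28.9874
Step 3: Vbi = 0.02585 * 28.9874 = 0.749 V

0.749


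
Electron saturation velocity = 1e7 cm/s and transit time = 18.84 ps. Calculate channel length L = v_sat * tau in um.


Step 1: tau in seconds = 18.84 ps * 1e-12 = 1.8840e-11 s
Step 2: L = v_sat * tau = 1e7 * 1.8840e-11 = 1.8840e-04 cm
Step 3: L in um = 1.8840e-04 * 1e4 = 1.884 um

1.884


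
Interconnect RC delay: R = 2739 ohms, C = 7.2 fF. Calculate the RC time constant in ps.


Step 1: tau = R * C
Step 2: tau = 2739 * 7.2 fF = 2739 * 7.2e-15 F
Step 3: tau = 1.97208e-11 s = 19.7208 ps

19.7208


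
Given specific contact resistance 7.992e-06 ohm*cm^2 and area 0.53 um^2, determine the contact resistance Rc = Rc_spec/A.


Step 1: Convert area to cm^2: 0.53 um^2 = 5.3000e-09 cm^2
Step 2: Rc = Rc_spec / A = 7.992e-06 / 5.3000e-09
Step 3: Rc = 1.51e+03 ohms

1.51e+03


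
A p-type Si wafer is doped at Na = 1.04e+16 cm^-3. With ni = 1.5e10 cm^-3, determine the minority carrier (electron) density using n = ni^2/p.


Step 1: Majority hole concentration p ≈ Na = 1.04e+16 cm^-3
Step 2: n = ni^2 / Na = (1.5e10)^2 / 1.04e+16
Step 3: n = 2.16e+04 cm^-3

2.16e+04


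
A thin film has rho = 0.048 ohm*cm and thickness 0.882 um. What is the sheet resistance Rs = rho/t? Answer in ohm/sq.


Step 1: Convert thickness to cm: t = 0.882 um = 8.8200e-05 cm
Step 2: Rs = rho / t = 0.048 / 8.8200e-05
Step 3: Rs = 544.2 ohm/sq

544.2


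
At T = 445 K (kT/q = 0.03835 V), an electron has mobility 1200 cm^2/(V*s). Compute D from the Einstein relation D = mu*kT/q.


Step 1: D = mu * (kT/q)
Step 2: D = 1200 * 0.03835
Step 3: D = 46.02 cm^2/s

46.02


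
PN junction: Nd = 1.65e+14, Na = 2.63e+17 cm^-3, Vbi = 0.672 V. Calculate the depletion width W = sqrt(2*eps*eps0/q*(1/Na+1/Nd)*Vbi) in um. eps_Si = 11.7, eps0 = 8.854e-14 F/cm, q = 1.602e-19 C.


Step 1: 1/Na + 1/Nd = 1/2.63e+17 + 1/1.65e+14 = 6.06441e-15
Step 2: 2*eps*eps0/q = 2*11.7*8.854e-14/1.602e-19 = 1.293281e+07
Step 3: W^2 = 1.293281e+07 * 6.06441e-15 * 0.672 = 5.27049e-08
Step 4: W = sqrt(5.27049e-08) = 2.296e-04 cm = 2.296 um

2.296


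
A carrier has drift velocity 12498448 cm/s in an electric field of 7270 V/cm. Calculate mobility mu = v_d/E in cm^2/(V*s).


Step 1: mu = v_d / E
Step 2: mu = 12498448 / 7270
Step 3: mu = 1719.18 cm^2/(V*s)

1719.18


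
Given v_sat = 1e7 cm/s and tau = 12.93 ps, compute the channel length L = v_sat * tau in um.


Step 1: tau in seconds = 12.93 ps * 1e-12 = 1.2930e-11 s
Step 2: L = v_sat * tau = 1e7 * 1.2930e-11 = 1.2930e-04 cm
Step 3: L in um = 1.2930e-04 * 1e4 = 1.293 um

1.293


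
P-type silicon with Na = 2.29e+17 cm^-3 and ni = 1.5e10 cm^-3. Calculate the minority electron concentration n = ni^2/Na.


Step 1: Majority hole concentration p ≈ Na = 2.29e+17 cm^-3
Step 2: n = ni^2 / Na = (1.5e10)^2 / 2.29e+17
Step 3: n = 9.83e+02 cm^-3

9.83e+02


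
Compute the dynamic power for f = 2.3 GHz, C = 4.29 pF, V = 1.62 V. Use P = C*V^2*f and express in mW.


Step 1: V^2 = 1.62^2 = 2.6244 V^2
Step 2: P = C*V^2*f = 4.29e-12 F * 2.6244 * 2.3e9 Hz
Step 3: P = 2.58949548e-02 W
Step 4: P = 25.895 mW

25.895


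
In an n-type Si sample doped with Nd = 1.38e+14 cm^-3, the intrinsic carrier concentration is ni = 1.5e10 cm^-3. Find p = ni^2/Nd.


Step 1: Since Nd >> ni, n ≈ Nd = 1.38e+14 cm^-3
Step 2: p = ni^2 / n = (1.5e10)^2 / 1.38e+14
Step 3: p = 2.25e20 / 1.38e+14 = 1.63e+06 cm^-3

1.63e+06


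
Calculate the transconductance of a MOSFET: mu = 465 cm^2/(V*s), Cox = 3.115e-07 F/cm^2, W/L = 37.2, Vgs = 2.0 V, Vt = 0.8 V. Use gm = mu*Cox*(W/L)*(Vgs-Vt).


Step 1: Vov = Vgs - Vt = 2.0 - 0.8 = 1.2 V
Step 2: gm = mu * Cox * (W/L) * Vov
Step 3: gm = 465 * 3.115e-07 * 37.2 * 1.2 = 6.47e-03 S

6.47e-03


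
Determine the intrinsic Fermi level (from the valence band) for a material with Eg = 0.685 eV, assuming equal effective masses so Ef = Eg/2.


Step 1: For an intrinsic semiconductor, the Fermi level sits at midgap.
Step 2: Ef = Eg / 2 = 0.685 / 2 = 0.3425 eV

0.3425


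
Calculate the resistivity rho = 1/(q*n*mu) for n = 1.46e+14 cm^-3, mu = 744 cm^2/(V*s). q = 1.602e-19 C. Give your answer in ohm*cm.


Step 1: sigma = q * n * mu = 1.602e-19 * 1.46e+14 * 744 = 1.74016e-02 S/cm
Step 2: rho = 1 / sigma = 1 / 1.74016e-02 = 57.47 ohm*cm

57.47


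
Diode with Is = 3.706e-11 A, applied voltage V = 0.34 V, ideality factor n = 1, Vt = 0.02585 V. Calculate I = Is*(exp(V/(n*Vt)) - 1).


Step 1: V/(n*Vt) = 0.34/(1*0.02585) = 13.1528
Step 2: exp(13.1528) = 5.1545e+05
Step 3: I = 3.706e-11 * (5.1545e+05 - 1) = 1.91e-05 A

1.91e-05


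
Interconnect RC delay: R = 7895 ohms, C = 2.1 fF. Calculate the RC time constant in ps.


Step 1: tau = R * C
Step 2: tau = 7895 * 2.1 fF = 7895 * 2.1e-15 F
Step 3: tau = 1.65795e-11 s = 16.5795 ps

16.5795


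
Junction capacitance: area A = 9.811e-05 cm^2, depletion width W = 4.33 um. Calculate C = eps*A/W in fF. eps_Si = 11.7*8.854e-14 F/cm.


Step 1: eps_Si = 11.7 * 8.854e-14 = 1.035918e-12 F/cm
Step 2: W in cm = 4.33 * 1e-4 = 4.33e-04 cm
Step 3: C = 1.035918e-12 * 9.811e-05 / 4.33e-04 = 2.347204e-13 F
Step 4: C = 234.72 fF

234.72


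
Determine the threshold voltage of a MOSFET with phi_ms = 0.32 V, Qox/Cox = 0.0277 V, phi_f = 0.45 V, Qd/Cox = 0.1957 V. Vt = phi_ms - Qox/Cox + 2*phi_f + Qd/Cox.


Step 1: Vt = phi_ms - Qox/Cox + 2*phi_f + Qd/Cox
Step 2: Vt = 0.32 - 0.0277 + 2*0.45 + 0.1957
Step 3: Vt = 0.32 - 0.0277 + 0.9 + 0.1957
Step 4: Vt = 1.388 V

1.388


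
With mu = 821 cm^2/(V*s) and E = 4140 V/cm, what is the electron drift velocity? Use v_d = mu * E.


Step 1: v_d = mu * E
Step 2: v_d = 821 * 4140 = 3398940
Step 3: v_d = 3.40e+06 cm/s

3.40e+06


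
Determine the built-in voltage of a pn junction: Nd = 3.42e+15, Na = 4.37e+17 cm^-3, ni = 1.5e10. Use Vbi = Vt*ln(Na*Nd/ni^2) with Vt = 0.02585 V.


Step 1: Compute Na*Nd/ni^2 = 4.37e+17 * 3.42e+15 / (1.5e10)^2 = 6.6424e+12
Step 2: ln(6.6424e+12) = 29.5245
Step 3: Vbi = 0.02585 * 29.5245 = 0.763 V

0.763


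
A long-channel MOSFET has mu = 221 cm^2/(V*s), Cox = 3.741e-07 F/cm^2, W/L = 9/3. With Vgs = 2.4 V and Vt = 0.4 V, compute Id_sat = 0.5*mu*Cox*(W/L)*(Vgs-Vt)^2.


Step 1: Overdrive voltage Vov = Vgs - Vt = 2.4 - 0.4 = 2.0 V
Step 2: W/L = 9/3 = 3
Step 3: Id = 0.5 * 221 * 3.741e-07 * 3 * 2.0^2
Step 4: Id = 4.96e-04 A

4.96e-04


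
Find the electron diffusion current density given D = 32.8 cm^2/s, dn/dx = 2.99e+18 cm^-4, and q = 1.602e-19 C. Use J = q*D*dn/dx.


Step 1: J = q * D * (dn/dx)
Step 2: J = 1.602e-19 * 32.8 * 2.99e+18
Step 3: J = 1.57e+01 A/cm^2

1.57e+01


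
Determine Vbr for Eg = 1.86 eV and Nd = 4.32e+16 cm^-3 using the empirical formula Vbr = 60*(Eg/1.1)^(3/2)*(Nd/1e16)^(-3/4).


Step 1: Eg/1.1 = 1.86/1.1 = 1.690909
Step 2: (Eg/1.1)^1.5 = 1.690909^1.5 = 2.198773
Step 3: (Nd/1e16)^(-0.75) = (4.32)^(-0.75) = 0.333724
Step 4: Vbr = 60 * 2.198773 * 0.333724 = 44.0 V

44.0


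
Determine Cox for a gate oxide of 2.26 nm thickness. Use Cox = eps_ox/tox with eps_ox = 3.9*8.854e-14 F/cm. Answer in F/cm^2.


Step 1: eps_ox = 3.9 * 8.854e-14 = 3.45306e-13 F/cm
Step 2: tox in cm = 2.26 nm * 1e-7 = 2.2600e-07 cm
Step 3: Cox = 3.45306e-13 / 2.2600e-07 = 1.53e-06 F/cm^2

1.53e-06


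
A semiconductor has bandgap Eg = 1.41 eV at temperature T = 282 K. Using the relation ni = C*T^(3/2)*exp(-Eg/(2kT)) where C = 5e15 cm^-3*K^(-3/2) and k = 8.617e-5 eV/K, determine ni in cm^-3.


Step 1: Compute kT = 8.617e-5 * 282 = 0.02429994 eV
Step 2: Exponent = -Eg/(2kT) = -1.41/(2*0.02429994) = -29.01242
Step 3: T^(3/2) = 282^1.5 = 4735.59
Step 4: ni = 5e15 * 4735.59 * exp(-29.01242) = 5.95e+06 cm^-3

5.95e+06


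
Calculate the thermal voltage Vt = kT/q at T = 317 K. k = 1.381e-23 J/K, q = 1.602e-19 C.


Step 1: kT = 1.381e-23 * 317 = 4.37777e-21 J
Step 2: Vt = kT/q = 4.37777e-21 / 1.602e-19
Step 3: Vt = 0.02733 V

0.02733


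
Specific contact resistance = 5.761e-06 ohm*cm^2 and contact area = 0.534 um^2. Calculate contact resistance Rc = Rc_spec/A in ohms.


Step 1: Convert area to cm^2: 0.534 um^2 = 5.3400e-09 cm^2
Step 2: Rc = Rc_spec / A = 5.761e-06 / 5.3400e-09
Step 3: Rc = 1.08e+03 ohms

1.08e+03


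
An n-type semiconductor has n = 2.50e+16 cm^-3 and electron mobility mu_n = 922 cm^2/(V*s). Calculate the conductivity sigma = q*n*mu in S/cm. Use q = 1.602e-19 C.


Step 1: sigma = q * n * mu
Step 2: sigma = 1.602e-19 * 2.50e+16 * 922
Step 3: sigma = 3.693e+00 S/cm

3.693e+00


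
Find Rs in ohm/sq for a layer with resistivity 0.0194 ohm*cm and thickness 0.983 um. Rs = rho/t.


Step 1: Convert thickness to cm: t = 0.983 um = 9.8300e-05 cm
Step 2: Rs = rho / t = 0.0194 / 9.8300e-05
Step 3: Rs = 197.4 ohm/sq

197.4


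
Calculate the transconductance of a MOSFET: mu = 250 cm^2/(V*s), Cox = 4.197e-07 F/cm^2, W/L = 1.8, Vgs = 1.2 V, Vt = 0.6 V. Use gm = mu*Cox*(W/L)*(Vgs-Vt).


Step 1: Vov = Vgs - Vt = 1.2 - 0.6 = 0.6 V
Step 2: gm = mu * Cox * (W/L) * Vov
Step 3: gm = 250 * 4.197e-07 * 1.8 * 0.6 = 1.13e-04 S

1.13e-04


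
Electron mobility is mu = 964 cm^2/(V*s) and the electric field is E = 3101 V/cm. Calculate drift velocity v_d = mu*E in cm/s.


Step 1: v_d = mu * E
Step 2: v_d = 964 * 3101 = 2989364
Step 3: v_d = 2.99e+06 cm/s

2.99e+06


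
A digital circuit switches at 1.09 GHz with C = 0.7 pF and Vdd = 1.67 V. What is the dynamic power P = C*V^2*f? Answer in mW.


Step 1: V^2 = 1.67^2 = 2.7889 V^2
Step 2: P = C*V^2*f = 0.7e-12 F * 2.7889 * 1.09e9 Hz
Step 3: P = 2.1279307e-03 W
Step 4: P = 2.128 mW

2.128


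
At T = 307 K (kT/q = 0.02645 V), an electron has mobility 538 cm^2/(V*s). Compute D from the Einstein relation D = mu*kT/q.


Step 1: D = mu * (kT/q)
Step 2: D = 538 * 0.02645
Step 3: D = 14.23 cm^2/s

14.23


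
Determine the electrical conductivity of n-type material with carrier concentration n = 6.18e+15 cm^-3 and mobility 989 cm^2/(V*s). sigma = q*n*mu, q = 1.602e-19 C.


Step 1: sigma = q * n * mu
Step 2: sigma = 1.602e-19 * 6.18e+15 * 989
Step 3: sigma = 9.791e-01 S/cm

9.791e-01


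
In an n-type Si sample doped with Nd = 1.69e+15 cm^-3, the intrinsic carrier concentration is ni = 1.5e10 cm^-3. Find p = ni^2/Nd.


Step 1: Since Nd >> ni, n ≈ Nd = 1.69e+15 cm^-3
Step 2: p = ni^2 / n = (1.5e10)^2 / 1.69e+15
Step 3: p = 2.25e20 / 1.69e+15 = 1.33e+05 cm^-3

1.33e+05


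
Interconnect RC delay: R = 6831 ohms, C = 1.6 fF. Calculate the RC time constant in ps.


Step 1: tau = R * C
Step 2: tau = 6831 * 1.6 fF = 6831 * 1.6e-15 F
Step 3: tau = 1.09296e-11 s = 10.9296 ps

10.9296


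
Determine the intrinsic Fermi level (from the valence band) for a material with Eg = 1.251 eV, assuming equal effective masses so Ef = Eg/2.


Step 1: For an intrinsic semiconductor, the Fermi level sits at midgap.
Step 2: Ef = Eg / 2 = 1.251 / 2 = 0.6255 eV

0.6255


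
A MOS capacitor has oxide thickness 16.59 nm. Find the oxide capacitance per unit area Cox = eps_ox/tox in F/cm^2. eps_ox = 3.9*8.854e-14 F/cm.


Step 1: eps_ox = 3.9 * 8.854e-14 = 3.45306e-13 F/cm
Step 2: tox in cm = 16.59 nm * 1e-7 = 1.6590e-06 cm
Step 3: Cox = 3.45306e-13 / 1.6590e-06 = 2.08e-07 F/cm^2

2.08e-07


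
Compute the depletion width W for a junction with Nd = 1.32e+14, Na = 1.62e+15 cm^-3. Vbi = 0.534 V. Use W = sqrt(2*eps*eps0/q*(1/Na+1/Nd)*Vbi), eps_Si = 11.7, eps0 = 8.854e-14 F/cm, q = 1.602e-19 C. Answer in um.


Step 1: 1/Na + 1/Nd = 1/1.62e+15 + 1/1.32e+14 = 8.19304e-15
Step 2: 2*eps*eps0/q = 2*11.7*8.854e-14/1.602e-19 = 1.293281e+07
Step 3: W^2 = 1.293281e+07 * 8.19304e-15 * 0.534 = 5.65821e-08
Step 4: W = sqrt(5.65821e-08) = 2.379e-04 cm = 2.379 um

2.379


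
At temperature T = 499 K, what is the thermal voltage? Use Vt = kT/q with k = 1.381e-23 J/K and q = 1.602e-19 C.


Step 1: kT = 1.381e-23 * 499 = 6.89119e-21 J
Step 2: Vt = kT/q = 6.89119e-21 / 1.602e-19
Step 3: Vt = 0.04302 V

0.04302


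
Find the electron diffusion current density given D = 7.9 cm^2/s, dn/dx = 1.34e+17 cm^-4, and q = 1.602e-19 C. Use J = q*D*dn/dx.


Step 1: J = q * D * (dn/dx)
Step 2: J = 1.602e-19 * 7.9 * 1.34e+17
Step 3: J = 1.70e-01 A/cm^2

1.70e-01


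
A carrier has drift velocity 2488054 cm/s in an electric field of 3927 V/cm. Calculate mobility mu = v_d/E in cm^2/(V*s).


Step 1: mu = v_d / E
Step 2: mu = 2488054 / 3927
Step 3: mu = 633.58 cm^2/(V*s)

633.58


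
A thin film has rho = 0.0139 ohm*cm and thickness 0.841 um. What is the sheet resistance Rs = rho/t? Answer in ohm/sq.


Step 1: Convert thickness to cm: t = 0.841 um = 8.4100e-05 cm
Step 2: Rs = rho / t = 0.0139 / 8.4100e-05
Step 3: Rs = 165.3 ohm/sq

165.3


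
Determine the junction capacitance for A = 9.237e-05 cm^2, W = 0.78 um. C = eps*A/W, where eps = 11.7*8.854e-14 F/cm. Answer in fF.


Step 1: eps_Si = 11.7 * 8.854e-14 = 1.035918e-12 F/cm
Step 2: W in cm = 0.78 * 1e-4 = 7.80e-05 cm
Step 3: C = 1.035918e-12 * 9.237e-05 / 7.80e-05 = 1.226766e-12 F
Step 4: C = 1226.77 fF

1226.77


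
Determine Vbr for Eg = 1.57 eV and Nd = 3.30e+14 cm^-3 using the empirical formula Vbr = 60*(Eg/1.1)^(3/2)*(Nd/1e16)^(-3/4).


Step 1: Eg/1.1 = 1.57/1.1 = 1.427273
Step 2: (Eg/1.1)^1.5 = 1.427273^1.5 = 1.705142
Step 3: (Nd/1e16)^(-0.75) = (0.033)^(-0.75) = 12.915599
Step 4: Vbr = 60 * 1.705142 * 12.915599 = 1321.4 V

1321.4


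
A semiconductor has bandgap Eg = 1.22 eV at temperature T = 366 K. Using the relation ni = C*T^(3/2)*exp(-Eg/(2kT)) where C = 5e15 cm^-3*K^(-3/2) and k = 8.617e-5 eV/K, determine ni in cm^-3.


Step 1: Compute kT = 8.617e-5 * 366 = 0.03153822 eV
Step 2: Exponent = -Eg/(2kT) = -1.22/(2*0.03153822) = -19.34161
Step 3: T^(3/2) = 366^1.5 = 7001.99
Step 4: ni = 5e15 * 7001.99 * exp(-19.34161) = 1.39e+11 cm^-3

1.39e+11


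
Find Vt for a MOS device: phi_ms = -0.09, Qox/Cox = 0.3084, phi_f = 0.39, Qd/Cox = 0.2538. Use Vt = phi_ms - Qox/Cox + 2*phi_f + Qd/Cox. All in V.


Step 1: Vt = phi_ms - Qox/Cox + 2*phi_f + Qd/Cox
Step 2: Vt = -0.09 - 0.3084 + 2*0.39 + 0.2538
Step 3: Vt = -0.09 - 0.3084 + 0.78 + 0.2538
Step 4: Vt = 0.6354 V

0.6354


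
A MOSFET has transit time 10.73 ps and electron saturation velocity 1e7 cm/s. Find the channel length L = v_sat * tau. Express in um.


Step 1: tau in seconds = 10.73 ps * 1e-12 = 1.0730e-11 s
Step 2: L = v_sat * tau = 1e7 * 1.0730e-11 = 1.0730e-04 cm
Step 3: L in um = 1.0730e-04 * 1e4 = 1.073 um

1.073


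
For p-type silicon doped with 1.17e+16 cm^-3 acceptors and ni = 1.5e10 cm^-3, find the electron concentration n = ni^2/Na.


Step 1: Majority hole concentration p ≈ Na = 1.17e+16 cm^-3
Step 2: n = ni^2 / Na = (1.5e10)^2 / 1.17e+16
Step 3: n = 1.92e+04 cm^-3

1.92e+04


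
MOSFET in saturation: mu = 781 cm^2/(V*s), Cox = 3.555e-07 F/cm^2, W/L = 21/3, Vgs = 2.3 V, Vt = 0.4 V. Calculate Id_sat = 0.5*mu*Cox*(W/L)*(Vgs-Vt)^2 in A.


Step 1: Overdrive voltage Vov = Vgs - Vt = 2.3 - 0.4 = 1.9 V
Step 2: W/L = 21/3 = 7
Step 3: Id = 0.5 * 781 * 3.555e-07 * 7 * 1.9^2
Step 4: Id = 3.51e-03 A

3.51e-03


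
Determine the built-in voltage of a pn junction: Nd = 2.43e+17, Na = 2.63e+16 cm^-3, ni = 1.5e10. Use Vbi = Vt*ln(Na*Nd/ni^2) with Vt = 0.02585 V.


Step 1: Compute Na*Nd/ni^2 = 2.63e+16 * 2.43e+17 / (1.5e10)^2 = 2.8404e+13
Step 2: ln(2.8404e+13) = 30.9776
Step 3: Vbi = 0.02585 * 30.9776 = 0.801 V

0.801


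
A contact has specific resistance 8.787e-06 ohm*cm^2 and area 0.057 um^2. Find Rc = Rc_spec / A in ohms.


Step 1: Convert area to cm^2: 0.057 um^2 = 5.7000e-10 cm^2
Step 2: Rc = Rc_spec / A = 8.787e-06 / 5.7000e-10
Step 3: Rc = 1.54e+04 ohms

1.54e+04


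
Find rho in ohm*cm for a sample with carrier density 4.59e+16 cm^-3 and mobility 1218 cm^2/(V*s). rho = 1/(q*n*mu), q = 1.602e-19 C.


Step 1: sigma = q * n * mu = 1.602e-19 * 4.59e+16 * 1218 = 8.95617e+00 S/cm
Step 2: rho = 1 / sigma = 1 / 8.95617e+00 = 0.1117 ohm*cm

0.1117


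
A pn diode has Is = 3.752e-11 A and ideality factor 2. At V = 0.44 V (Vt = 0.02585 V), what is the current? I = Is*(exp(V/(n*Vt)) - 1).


Step 1: V/(n*Vt) = 0.44/(2*0.02585) = 8.5106
Step 2: exp(8.5106) = 4.9671e+03
Step 3: I = 3.752e-11 * (4.9671e+03 - 1) = 1.86e-07 A

1.86e-07


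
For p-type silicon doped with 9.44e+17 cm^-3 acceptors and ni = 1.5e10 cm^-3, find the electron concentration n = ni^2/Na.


Step 1: Majority hole concentration p ≈ Na = 9.44e+17 cm^-3
Step 2: n = ni^2 / Na = (1.5e10)^2 / 9.44e+17
Step 3: n = 2.38e+02 cm^-3

2.38e+02


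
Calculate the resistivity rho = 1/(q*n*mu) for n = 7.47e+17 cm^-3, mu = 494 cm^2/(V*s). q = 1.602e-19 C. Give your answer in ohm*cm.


Step 1: sigma = q * n * mu = 1.602e-19 * 7.47e+17 * 494 = 5.91167e+01 S/cm
Step 2: rho = 1 / sigma = 1 / 5.91167e+01 = 0.01692 ohm*cm

0.01692


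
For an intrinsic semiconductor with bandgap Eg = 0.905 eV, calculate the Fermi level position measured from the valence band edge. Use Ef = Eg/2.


Step 1: For an intrinsic semiconductor, the Fermi level sits at midgap.
Step 2: Ef = Eg / 2 = 0.905 / 2 = 0.4525 eV

0.4525


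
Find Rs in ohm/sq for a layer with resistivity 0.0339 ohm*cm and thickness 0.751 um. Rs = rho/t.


Step 1: Convert thickness to cm: t = 0.751 um = 7.5100e-05 cm
Step 2: Rs = rho / t = 0.0339 / 7.5100e-05
Step 3: Rs = 451.4 ohm/sq

451.4


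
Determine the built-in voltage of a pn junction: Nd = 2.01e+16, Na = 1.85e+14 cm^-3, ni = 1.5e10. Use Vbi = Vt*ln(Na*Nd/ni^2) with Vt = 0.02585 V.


Step 1: Compute Na*Nd/ni^2 = 1.85e+14 * 2.01e+16 / (1.5e10)^2 = 1.6527e+10
Step 2: ln(1.6527e+10) = 23.5283
Step 3: Vbi = 0.02585 * 23.5283 = 0.608 V

0.608


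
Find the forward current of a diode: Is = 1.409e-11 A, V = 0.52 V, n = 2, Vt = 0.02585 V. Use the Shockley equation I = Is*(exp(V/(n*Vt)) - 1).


Step 1: V/(n*Vt) = 0.52/(2*0.02585) = 10.0580
Step 2: exp(10.0580) = 2.3342e+04
Step 3: I = 1.409e-11 * (2.3342e+04 - 1) = 3.29e-07 A

3.29e-07


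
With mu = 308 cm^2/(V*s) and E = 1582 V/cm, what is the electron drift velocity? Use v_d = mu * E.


Step 1: v_d = mu * E
Step 2: v_d = 308 * 1582 = 487256
Step 3: v_d = 4.87e+05 cm/s

4.87e+05


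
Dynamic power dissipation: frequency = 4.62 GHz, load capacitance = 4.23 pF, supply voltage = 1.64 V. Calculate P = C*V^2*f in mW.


Step 1: V^2 = 1.64^2 = 2.6896 V^2
Step 2: P = C*V^2*f = 4.23e-12 F * 2.6896 * 4.62e9 Hz
Step 3: P = 5.256177696e-02 W
Step 4: P = 52.562 mW

52.562


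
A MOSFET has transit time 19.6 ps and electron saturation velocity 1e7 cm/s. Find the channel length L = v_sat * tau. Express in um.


Step 1: tau in seconds = 19.6 ps * 1e-12 = 1.9600e-11 s
Step 2: L = v_sat * tau = 1e7 * 1.9600e-11 = 1.9600e-04 cm
Step 3: L in um = 1.9600e-04 * 1e4 = 1.96 um

1.96


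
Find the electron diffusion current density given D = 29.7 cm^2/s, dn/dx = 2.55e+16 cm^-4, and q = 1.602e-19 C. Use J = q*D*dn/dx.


Step 1: J = q * D * (dn/dx)
Step 2: J = 1.602e-19 * 29.7 * 2.55e+16
Step 3: J = 1.21e-01 A/cm^2

1.21e-01


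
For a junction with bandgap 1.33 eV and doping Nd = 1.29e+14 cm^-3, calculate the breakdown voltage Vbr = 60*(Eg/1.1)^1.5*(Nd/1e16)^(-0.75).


Step 1: Eg/1.1 = 1.33/1.1 = 1.209091
Step 2: (Eg/1.1)^1.5 = 1.209091^1.5 = 1.329500
Step 3: (Nd/1e16)^(-0.75) = (0.0129)^(-0.75) = 26.125085
Step 4: Vbr = 60 * 1.329500 * 26.125085 = 2084.0 V

2084.0


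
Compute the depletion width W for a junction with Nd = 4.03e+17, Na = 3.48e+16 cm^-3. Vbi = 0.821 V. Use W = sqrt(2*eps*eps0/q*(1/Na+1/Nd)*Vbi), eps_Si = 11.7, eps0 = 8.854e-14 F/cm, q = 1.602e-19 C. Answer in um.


Step 1: 1/Na + 1/Nd = 1/3.48e+16 + 1/4.03e+17 = 3.12170e-17
Step 2: 2*eps*eps0/q = 2*11.7*8.854e-14/1.602e-19 = 1.293281e+07
Step 3: W^2 = 1.293281e+07 * 3.12170e-17 * 0.821 = 3.31457e-10
Step 4: W = sqrt(3.31457e-10) = 1.821e-05 cm = 0.1821 um

0.1821


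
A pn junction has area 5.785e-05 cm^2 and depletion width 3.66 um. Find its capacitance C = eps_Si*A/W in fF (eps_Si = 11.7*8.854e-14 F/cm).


Step 1: eps_Si = 11.7 * 8.854e-14 = 1.035918e-12 F/cm
Step 2: W in cm = 3.66 * 1e-4 = 3.66e-04 cm
Step 3: C = 1.035918e-12 * 5.785e-05 / 3.66e-04 = 1.637373e-13 F
Step 4: C = 163.74 fF

163.74


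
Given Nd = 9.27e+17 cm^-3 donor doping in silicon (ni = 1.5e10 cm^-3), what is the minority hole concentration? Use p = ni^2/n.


Step 1: Since Nd >> ni, n ≈ Nd = 9.27e+17 cm^-3
Step 2: p = ni^2 / n = (1.5e10)^2 / 9.27e+17
Step 3: p = 2.25e20 / 9.27e+17 = 2.43e+02 cm^-3

2.43e+02


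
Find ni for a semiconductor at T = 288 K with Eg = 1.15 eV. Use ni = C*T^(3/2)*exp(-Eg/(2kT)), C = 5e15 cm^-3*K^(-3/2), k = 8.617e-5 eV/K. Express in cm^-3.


Step 1: Compute kT = 8.617e-5 * 288 = 0.02481696 eV
Step 2: Exponent = -Eg/(2kT) = -1.15/(2*0.02481696) = -23.16964
Step 3: T^(3/2) = 288^1.5 = 4887.52
Step 4: ni = 5e15 * 4887.52 * exp(-23.16964) = 2.12e+09 cm^-3

2.12e+09


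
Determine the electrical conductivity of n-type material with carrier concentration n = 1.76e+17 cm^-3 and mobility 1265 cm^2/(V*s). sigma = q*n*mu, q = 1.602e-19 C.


Step 1: sigma = q * n * mu
Step 2: sigma = 1.602e-19 * 1.76e+17 * 1265
Step 3: sigma = 3.567e+01 S/cm

3.567e+01


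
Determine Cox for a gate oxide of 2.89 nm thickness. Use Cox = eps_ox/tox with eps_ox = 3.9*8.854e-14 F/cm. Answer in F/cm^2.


Step 1: eps_ox = 3.9 * 8.854e-14 = 3.45306e-13 F/cm
Step 2: tox in cm = 2.89 nm * 1e-7 = 2.8900e-07 cm
Step 3: Cox = 3.45306e-13 / 2.8900e-07 = 1.19e-06 F/cm^2

1.19e-06


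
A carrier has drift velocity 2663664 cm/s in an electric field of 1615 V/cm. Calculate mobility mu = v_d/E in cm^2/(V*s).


Step 1: mu = v_d / E
Step 2: mu = 2663664 / 1615
Step 3: mu = 1649.33 cm^2/(V*s)

1649.33


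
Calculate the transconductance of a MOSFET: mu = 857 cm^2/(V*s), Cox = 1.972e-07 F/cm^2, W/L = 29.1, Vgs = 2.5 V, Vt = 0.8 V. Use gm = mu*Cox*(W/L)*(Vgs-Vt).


Step 1: Vov = Vgs - Vt = 2.5 - 0.8 = 1.7 V
Step 2: gm = mu * Cox * (W/L) * Vov
Step 3: gm = 857 * 1.972e-07 * 29.1 * 1.7 = 8.36e-03 S

8.36e-03


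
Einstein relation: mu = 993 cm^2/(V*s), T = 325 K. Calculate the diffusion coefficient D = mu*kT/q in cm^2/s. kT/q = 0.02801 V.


Step 1: D = mu * (kT/q)
Step 2: D = 993 * 0.02801
Step 3: D = 27.81 cm^2/s

27.81


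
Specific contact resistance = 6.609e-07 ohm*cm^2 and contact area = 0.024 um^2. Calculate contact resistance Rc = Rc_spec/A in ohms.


Step 1: Convert area to cm^2: 0.024 um^2 = 2.4000e-10 cm^2
Step 2: Rc = Rc_spec / A = 6.609e-07 / 2.4000e-10
Step 3: Rc = 2.75e+03 ohms

2.75e+03


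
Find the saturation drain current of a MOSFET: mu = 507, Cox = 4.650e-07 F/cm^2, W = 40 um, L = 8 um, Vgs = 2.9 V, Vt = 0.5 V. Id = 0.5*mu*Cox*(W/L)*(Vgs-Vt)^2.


Step 1: Overdrive voltage Vov = Vgs - Vt = 2.9 - 0.5 = 2.4 V
Step 2: W/L = 40/8 = 5
Step 3: Id = 0.5 * 507 * 4.650e-07 * 5 * 2.4^2
Step 4: Id = 3.39e-03 A

3.39e-03


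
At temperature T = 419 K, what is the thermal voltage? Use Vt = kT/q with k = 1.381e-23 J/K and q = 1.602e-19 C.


Step 1: kT = 1.381e-23 * 419 = 5.78639e-21 J
Step 2: Vt = kT/q = 5.78639e-21 / 1.602e-19
Step 3: Vt = 0.03612 V

0.03612


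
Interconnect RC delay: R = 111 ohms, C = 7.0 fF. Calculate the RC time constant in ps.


Step 1: tau = R * C
Step 2: tau = 111 * 7.0 fF = 111 * 7.0e-15 F
Step 3: tau = 7.77e-13 s = 0.777 ps

0.777


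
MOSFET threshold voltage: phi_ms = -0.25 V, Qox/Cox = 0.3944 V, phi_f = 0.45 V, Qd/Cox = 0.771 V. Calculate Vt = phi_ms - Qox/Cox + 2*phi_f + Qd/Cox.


Step 1: Vt = phi_ms - Qox/Cox + 2*phi_f + Qd/Cox
Step 2: Vt = -0.25 - 0.3944 + 2*0.45 + 0.771
Step 3: Vt = -0.25 - 0.3944 + 0.9 + 0.771
Step 4: Vt = 1.0266 V

1.0266


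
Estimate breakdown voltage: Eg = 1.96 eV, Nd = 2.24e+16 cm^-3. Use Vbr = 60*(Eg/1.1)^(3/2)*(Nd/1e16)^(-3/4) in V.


Step 1: Eg/1.1 = 1.96/1.1 = 1.781818
Step 2: (Eg/1.1)^1.5 = 1.781818^1.5 = 2.378455
Step 3: (Nd/1e16)^(-0.75) = (2.24)^(-0.75) = 0.546153
Step 4: Vbr = 60 * 2.378455 * 0.546153 = 77.9 V

77.9


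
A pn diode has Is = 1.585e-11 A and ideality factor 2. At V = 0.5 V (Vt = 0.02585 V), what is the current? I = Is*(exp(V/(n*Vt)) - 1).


Step 1: V/(n*Vt) = 0.5/(2*0.02585) = 9.6712
Step 2: exp(9.6712) = 1.5854e+04
Step 3: I = 1.585e-11 * (1.5854e+04 - 1) = 2.51e-07 A

2.51e-07


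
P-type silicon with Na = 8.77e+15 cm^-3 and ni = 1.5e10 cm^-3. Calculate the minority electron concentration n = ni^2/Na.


Step 1: Majority hole concentration p ≈ Na = 8.77e+15 cm^-3
Step 2: n = ni^2 / Na = (1.5e10)^2 / 8.77e+15
Step 3: n = 2.57e+04 cm^-3

2.57e+04


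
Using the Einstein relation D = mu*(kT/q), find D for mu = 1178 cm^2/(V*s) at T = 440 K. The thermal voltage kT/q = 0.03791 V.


Step 1: D = mu * (kT/q)
Step 2: D = 1178 * 0.03791
Step 3: D = 44.66 cm^2/s

44.66


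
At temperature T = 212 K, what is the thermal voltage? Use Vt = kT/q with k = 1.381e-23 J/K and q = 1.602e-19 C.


Step 1: kT = 1.381e-23 * 212 = 2.92772e-21 J
Step 2: Vt = kT/q = 2.92772e-21 / 1.602e-19
Step 3: Vt = 0.01828 V

0.01828


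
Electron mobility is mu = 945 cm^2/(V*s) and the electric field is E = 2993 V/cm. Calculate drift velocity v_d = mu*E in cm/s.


Step 1: v_d = mu * E
Step 2: v_d = 945 * 2993 = 2828385
Step 3: v_d = 2.83e+06 cm/s

2.83e+06
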